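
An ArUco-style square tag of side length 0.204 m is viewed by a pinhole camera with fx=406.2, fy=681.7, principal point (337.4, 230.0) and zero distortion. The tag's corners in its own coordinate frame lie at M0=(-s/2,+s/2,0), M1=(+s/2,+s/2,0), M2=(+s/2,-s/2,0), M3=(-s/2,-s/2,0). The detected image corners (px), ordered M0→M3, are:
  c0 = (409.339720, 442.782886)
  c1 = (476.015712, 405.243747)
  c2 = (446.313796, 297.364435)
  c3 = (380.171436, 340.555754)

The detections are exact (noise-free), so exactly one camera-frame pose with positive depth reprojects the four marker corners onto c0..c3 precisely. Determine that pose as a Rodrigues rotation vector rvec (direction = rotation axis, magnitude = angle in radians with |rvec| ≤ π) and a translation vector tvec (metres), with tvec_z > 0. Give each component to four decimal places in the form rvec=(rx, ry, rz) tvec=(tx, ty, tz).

rvec=(0.1391, 0.2608, -0.4343) tvec=(0.2585, 0.2440, 1.1688)

Intrinsics K: fx=406.2, fy=681.7, cx=337.4, cy=230.0
Marker side s = 0.204 m; corners in marker frame (Z=0):
  M0 = (-0.1020, +0.1020, 0)
  M1 = (+0.1020, +0.1020, 0)
  M2 = (+0.1020, -0.1020, 0)
  M3 = (-0.1020, -0.1020, 0)
Detected image corners:
  c0 = (409.339720, 442.782886) px
  c1 = (476.015712, 405.243747) px
  c2 = (446.313796, 297.364435) px
  c3 = (380.171436, 340.555754) px
Planar DLT: solve 8×8 A·h = b for H (H[2,2]=1):
  H  [+223.56447 +172.60191 +427.25253]
  H  [-286.29755 +539.23379 +372.33210]
  H  [-0.23829 +0.06623 +1.00000]
B = K⁻¹H; ‖b₁‖=0.855609, ‖b₂‖=0.855609; λ = 2/(‖b₁‖+‖b₂‖) = 1.168758, sign → tz>0 ⇒ λ=+1.168758
r₁ = λ·B[:,0] = (+0.87460,-0.39688,-0.27851); r₂ = λ·B[:,1] = (+0.43233,+0.89839,+0.07741)
r₃ = r₁×r₂ = (+0.21948,-0.18811,+0.95731); SVD([r₁ r₂ r₃]) → R = UVᵀ:
  R  [+0.87460 +0.43233 +0.21948]
  R  [-0.39688 +0.89839 -0.18811]
  R  [-0.27851 +0.07741 +0.95731]
t = (+0.25853, +0.24402, +1.16876) m
tr R = 2.730292; θ = arccos((tr R − 1)/2) = 0.525355 rad = 30.101°
axis k = ((R−Rᵀ)₃₂, (R−Rᵀ)₁₃, (R−Rᵀ)₂₁) / (2 sinθ) = (+0.264709, +0.496481, -0.826702)
rvec = θ·k = (+0.139066, +0.260829, -0.434312)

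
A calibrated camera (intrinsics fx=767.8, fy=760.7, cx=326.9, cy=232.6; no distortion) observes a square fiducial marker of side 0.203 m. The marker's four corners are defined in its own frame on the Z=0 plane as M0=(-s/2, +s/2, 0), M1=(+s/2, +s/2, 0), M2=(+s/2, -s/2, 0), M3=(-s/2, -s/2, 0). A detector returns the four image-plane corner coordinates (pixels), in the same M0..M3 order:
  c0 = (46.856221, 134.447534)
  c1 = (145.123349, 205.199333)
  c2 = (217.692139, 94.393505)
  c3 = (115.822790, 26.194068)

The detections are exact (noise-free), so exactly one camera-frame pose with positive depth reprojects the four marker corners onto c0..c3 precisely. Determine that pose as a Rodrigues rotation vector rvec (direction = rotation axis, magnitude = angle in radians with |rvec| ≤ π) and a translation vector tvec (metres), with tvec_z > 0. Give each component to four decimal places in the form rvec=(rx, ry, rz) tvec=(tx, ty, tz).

Intrinsics K: fx=767.8, fy=760.7, cx=326.9, cy=232.6
Marker side s = 0.203 m; corners in marker frame (Z=0):
  M0 = (-0.1015, +0.1015, 0)
  M1 = (+0.1015, +0.1015, 0)
  M2 = (+0.1015, -0.1015, 0)
  M3 = (-0.1015, -0.1015, 0)
Detected image corners:
  c0 = (46.856221, 134.447534) px
  c1 = (145.123349, 205.199333) px
  c2 = (217.692139, 94.393505) px
  c3 = (115.822790, 26.194068) px
Planar DLT: solve 8×8 A·h = b for H (H[2,2]=1):
  H  [+472.27546 -339.74822 +130.33847]
  H  [+324.23475 +547.09166 +114.87437]
  H  [-0.15689 +0.06637 +1.00000]
B = K⁻¹H; ‖b₁‖=0.845267, ‖b₂‖=0.845267; λ = 2/(‖b₁‖+‖b₂‖) = 1.183058, sign → tz>0 ⇒ λ=+1.183058
r₁ = λ·B[:,0] = (+0.80673,+0.56101,-0.18561); r₂ = λ·B[:,1] = (-0.55693,+0.82684,+0.07852)
r₃ = r₁×r₂ = (+0.19753,+0.04003,+0.97948); SVD([r₁ r₂ r₃]) → R = UVᵀ:
  R  [+0.80673 -0.55693 +0.19753]
  R  [+0.56101 +0.82684 +0.04003]
  R  [-0.18561 +0.07852 +0.97948]
t = (-0.30287, -0.18309, +1.18306) m
tr R = 2.613048; θ = arccos((tr R − 1)/2) = 0.632548 rad = 36.242°
axis k = ((R−Rᵀ)₃₂, (R−Rᵀ)₁₃, (R−Rᵀ)₂₁) / (2 sinθ) = (+0.032558, +0.324036, +0.945484)
rvec = θ·k = (+0.020595, +0.204968, +0.598064)

rvec=(0.0206, 0.2050, 0.5981) tvec=(-0.3029, -0.1831, 1.1831)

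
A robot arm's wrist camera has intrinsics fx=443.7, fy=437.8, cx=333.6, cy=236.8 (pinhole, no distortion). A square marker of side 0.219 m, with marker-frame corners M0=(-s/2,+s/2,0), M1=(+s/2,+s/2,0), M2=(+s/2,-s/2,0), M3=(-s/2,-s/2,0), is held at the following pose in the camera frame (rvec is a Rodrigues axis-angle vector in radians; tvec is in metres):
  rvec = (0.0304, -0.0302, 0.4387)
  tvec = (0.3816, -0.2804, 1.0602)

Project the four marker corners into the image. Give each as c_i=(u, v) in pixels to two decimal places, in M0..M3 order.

c0=(432.49, 142.62) c1=(514.19, 181.44) c2=(553.96, 99.46) c3=(472.15, 59.84)

Intrinsics K: fx=443.7, fy=437.8, cx=333.6, cy=236.8
Marker side s = 0.219 m; corners in marker frame (Z=0):
  M0 = (-0.1095, +0.1095, 0)
  M1 = (+0.1095, +0.1095, 0)
  M2 = (+0.1095, -0.1095, 0)
  M3 = (-0.1095, -0.1095, 0)
rvec = (0.0304, -0.0302, 0.4387), |rvec| = θ = 0.44079 rad = 25.255°
Rodrigues: sinθ=0.42665, 1−cosθ=0.09558; R = I + sinθ·[k]× + (1−cosθ)·[k]×²:
    [+0.90487 -0.42508 -0.02267]
    [+0.42418 +0.90486 -0.03594]
    [+0.03579 +0.02291 +0.99910]
t = (0.3816, -0.2804, 1.0602) m
M0: Pc = R·M0+t = (+0.23597, -0.22777, +1.05879); u = 443.7·(+0.23597)/1.05879 + 333.6 = 432.4865, v = 437.8·(-0.22777)/1.05879 + 236.8 = 142.6212
M1: Pc = R·M1+t = (+0.43414, -0.13487, +1.06663); u = 443.7·(+0.43414)/1.06663 + 333.6 = 514.1939, v = 437.8·(-0.13487)/1.06663 + 236.8 = 181.4424
M2: Pc = R·M2+t = (+0.52723, -0.33303, +1.06161); u = 443.7·(+0.52723)/1.06161 + 333.6 = 553.9556, v = 437.8·(-0.33303)/1.06161 + 236.8 = 99.4590
M3: Pc = R·M3+t = (+0.32906, -0.42593, +1.05377); u = 443.7·(+0.32906)/1.05377 + 333.6 = 472.1549, v = 437.8·(-0.42593)/1.05377 + 236.8 = 59.8431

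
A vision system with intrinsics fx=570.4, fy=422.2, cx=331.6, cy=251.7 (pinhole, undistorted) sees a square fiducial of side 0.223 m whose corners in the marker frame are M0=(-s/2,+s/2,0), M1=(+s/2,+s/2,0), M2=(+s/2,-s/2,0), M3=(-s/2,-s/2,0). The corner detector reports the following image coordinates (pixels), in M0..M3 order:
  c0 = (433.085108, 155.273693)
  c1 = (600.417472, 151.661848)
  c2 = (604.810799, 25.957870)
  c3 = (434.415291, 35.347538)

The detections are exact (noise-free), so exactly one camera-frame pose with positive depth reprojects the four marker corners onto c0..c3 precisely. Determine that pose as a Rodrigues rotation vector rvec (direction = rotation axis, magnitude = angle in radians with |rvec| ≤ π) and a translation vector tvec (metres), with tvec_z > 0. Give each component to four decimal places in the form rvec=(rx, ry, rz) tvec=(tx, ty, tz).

Intrinsics K: fx=570.4, fy=422.2, cx=331.6, cy=251.7
Marker side s = 0.223 m; corners in marker frame (Z=0):
  M0 = (-0.1115, +0.1115, 0)
  M1 = (+0.1115, +0.1115, 0)
  M2 = (+0.1115, -0.1115, 0)
  M3 = (-0.1115, -0.1115, 0)
Detected image corners:
  c0 = (433.085108, 155.273693) px
  c1 = (600.417472, 151.661848) px
  c2 = (604.810799, 25.957870) px
  c3 = (434.415291, 35.347538) px
Planar DLT: solve 8×8 A·h = b for H (H[2,2]=1):
  H  [+649.99511 +27.66000 +516.22249]
  H  [-48.08101 +557.60727 +92.66816]
  H  [-0.20684 +0.07784 +1.00000]
B = K⁻¹H; ‖b₁‖=1.276693, ‖b₂‖=1.276693; λ = 2/(‖b₁‖+‖b₂‖) = 0.783274, sign → tz>0 ⇒ λ=+0.783274
r₁ = λ·B[:,0] = (+0.98676,+0.00739,-0.16202); r₂ = λ·B[:,1] = (+0.00254,+0.99814,+0.06097)
r₃ = r₁×r₂ = (+0.16216,-0.06057,+0.98490); SVD([r₁ r₂ r₃]) → R = UVᵀ:
  R  [+0.98676 +0.00254 +0.16216]
  R  [+0.00739 +0.99814 -0.06057]
  R  [-0.16202 +0.06097 +0.98490]
t = (+0.25352, -0.29504, +0.78327) m
tr R = 2.969800; θ = arccos((tr R − 1)/2) = 0.174001 rad = 9.970°
axis k = ((R−Rᵀ)₃₂, (R−Rᵀ)₁₃, (R−Rᵀ)₂₁) / (2 sinθ) = (+0.351026, +0.936261, +0.014001)
rvec = θ·k = (+0.061079, +0.162910, +0.002436)

rvec=(0.0611, 0.1629, 0.0024) tvec=(0.2535, -0.2950, 0.7833)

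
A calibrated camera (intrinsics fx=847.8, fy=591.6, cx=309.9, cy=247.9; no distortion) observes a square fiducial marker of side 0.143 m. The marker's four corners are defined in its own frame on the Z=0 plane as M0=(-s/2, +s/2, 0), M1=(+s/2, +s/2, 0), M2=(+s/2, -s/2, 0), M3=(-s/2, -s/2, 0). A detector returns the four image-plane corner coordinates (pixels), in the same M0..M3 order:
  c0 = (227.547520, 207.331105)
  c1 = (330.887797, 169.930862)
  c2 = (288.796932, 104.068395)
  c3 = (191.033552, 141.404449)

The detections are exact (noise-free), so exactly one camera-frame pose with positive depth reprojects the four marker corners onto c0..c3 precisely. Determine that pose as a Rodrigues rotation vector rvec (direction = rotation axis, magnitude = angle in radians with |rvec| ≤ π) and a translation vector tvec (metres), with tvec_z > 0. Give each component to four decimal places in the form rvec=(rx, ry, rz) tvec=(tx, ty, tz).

Intrinsics K: fx=847.8, fy=591.6, cx=309.9, cy=247.9
Marker side s = 0.143 m; corners in marker frame (Z=0):
  M0 = (-0.0715, +0.0715, 0)
  M1 = (+0.0715, +0.0715, 0)
  M2 = (+0.0715, -0.0715, 0)
  M3 = (-0.0715, -0.0715, 0)
Detected image corners:
  c0 = (227.547520, 207.331105) px
  c1 = (330.887797, 169.930862) px
  c2 = (288.796932, 104.068395) px
  c3 = (191.033552, 141.404449) px
Planar DLT: solve 8×8 A·h = b for H (H[2,2]=1):
  H  [+657.42893 +191.62577 +258.49016]
  H  [-288.47181 +411.03804 +155.16374]
  H  [-0.17446 -0.31966 +1.00000]
B = K⁻¹H; ‖b₁‖=0.952131, ‖b₂‖=0.952131; λ = 2/(‖b₁‖+‖b₂‖) = 1.050276, sign → tz>0 ⇒ λ=+1.050276
r₁ = λ·B[:,0] = (+0.88142,-0.43535,-0.18324); r₂ = λ·B[:,1] = (+0.36011,+0.87040,-0.33573)
r₃ = r₁×r₂ = (+0.30565,+0.22993,+0.92396); SVD([r₁ r₂ r₃]) → R = UVᵀ:
  R  [+0.88142 +0.36011 +0.30565]
  R  [-0.43535 +0.87040 +0.22993]
  R  [-0.18324 -0.33573 +0.92396]
t = (-0.06369, -0.16464, +1.05028) m
tr R = 2.675786; θ = arccos((tr R − 1)/2) = 0.577384 rad = 33.082°
axis k = ((R−Rᵀ)₃₂, (R−Rᵀ)₁₃, (R−Rᵀ)₂₁) / (2 sinθ) = (-0.518166, +0.447832, -0.728663)
rvec = θ·k = (-0.299181, +0.258571, -0.420719)

rvec=(-0.2992, 0.2586, -0.4207) tvec=(-0.0637, -0.1646, 1.0503)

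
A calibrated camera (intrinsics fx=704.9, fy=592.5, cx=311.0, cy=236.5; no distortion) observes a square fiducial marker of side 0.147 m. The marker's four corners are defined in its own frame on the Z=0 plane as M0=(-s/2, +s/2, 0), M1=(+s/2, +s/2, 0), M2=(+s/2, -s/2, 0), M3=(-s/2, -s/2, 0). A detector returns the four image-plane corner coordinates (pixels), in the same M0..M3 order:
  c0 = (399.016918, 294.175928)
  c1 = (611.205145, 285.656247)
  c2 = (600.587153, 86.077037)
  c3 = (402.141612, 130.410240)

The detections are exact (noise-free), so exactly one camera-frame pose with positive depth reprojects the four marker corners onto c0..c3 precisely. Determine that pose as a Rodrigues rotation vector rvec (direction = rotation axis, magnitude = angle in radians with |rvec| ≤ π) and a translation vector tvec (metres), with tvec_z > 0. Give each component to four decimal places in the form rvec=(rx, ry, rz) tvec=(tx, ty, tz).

rvec=(-0.2085, 0.7278, -0.0344) tvec=(0.1205, -0.0307, 0.4679)

Intrinsics K: fx=704.9, fy=592.5, cx=311.0, cy=236.5
Marker side s = 0.147 m; corners in marker frame (Z=0):
  M0 = (-0.0735, +0.0735, 0)
  M1 = (+0.0735, +0.0735, 0)
  M2 = (+0.0735, -0.0735, 0)
  M3 = (-0.0735, -0.0735, 0)
Detected image corners:
  c0 = (399.016918, 294.175928) px
  c1 = (611.205145, 285.656247) px
  c2 = (600.587153, 86.077037) px
  c3 = (402.141612, 130.410240) px
Planar DLT: solve 8×8 A·h = b for H (H[2,2]=1):
  H  [+688.92048 -195.58675 +492.58824]
  H  [-463.03667 +1137.75164 +197.57393]
  H  [-1.40354 -0.42972 +1.00000]
B = K⁻¹H; ‖b₁‖=2.137273, ‖b₂‖=2.137273; λ = 2/(‖b₁‖+‖b₂‖) = 0.467886, sign → tz>0 ⇒ λ=+0.467886
r₁ = λ·B[:,0] = (+0.74701,-0.10353,-0.65670); r₂ = λ·B[:,1] = (-0.04112,+0.97872,-0.20106)
r₃ = r₁×r₂ = (+0.66354,+0.17720,+0.72686); SVD([r₁ r₂ r₃]) → R = UVᵀ:
  R  [+0.74701 -0.04112 +0.66354]
  R  [-0.10353 +0.97872 +0.17720]
  R  [-0.65670 -0.20106 +0.72686]
t = (+0.12053, -0.03074, +0.46789) m
tr R = 2.452586; θ = arccos((tr R − 1)/2) = 0.757883 rad = 43.423°
axis k = ((R−Rᵀ)₃₂, (R−Rᵀ)₁₃, (R−Rᵀ)₂₁) / (2 sinθ) = (-0.275141, +0.960331, -0.045397)
rvec = θ·k = (-0.208525, +0.727819, -0.034405)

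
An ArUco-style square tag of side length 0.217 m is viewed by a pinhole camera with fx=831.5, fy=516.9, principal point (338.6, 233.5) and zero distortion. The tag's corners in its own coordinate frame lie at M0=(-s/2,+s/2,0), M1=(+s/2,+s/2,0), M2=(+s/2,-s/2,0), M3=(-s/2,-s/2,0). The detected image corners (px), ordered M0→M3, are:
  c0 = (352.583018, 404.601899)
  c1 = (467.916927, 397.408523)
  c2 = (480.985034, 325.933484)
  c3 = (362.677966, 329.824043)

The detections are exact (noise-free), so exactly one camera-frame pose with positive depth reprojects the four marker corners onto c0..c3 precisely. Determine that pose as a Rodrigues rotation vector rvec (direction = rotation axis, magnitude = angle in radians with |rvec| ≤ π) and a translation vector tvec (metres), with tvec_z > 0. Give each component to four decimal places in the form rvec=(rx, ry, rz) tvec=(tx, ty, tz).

Intrinsics K: fx=831.5, fy=516.9, cx=338.6, cy=233.5
Marker side s = 0.217 m; corners in marker frame (Z=0):
  M0 = (-0.1085, +0.1085, 0)
  M1 = (+0.1085, +0.1085, 0)
  M2 = (+0.1085, -0.1085, 0)
  M3 = (-0.1085, -0.1085, 0)
Detected image corners:
  c0 = (352.583018, 404.601899) px
  c1 = (467.916927, 397.408523) px
  c2 = (480.985034, 325.933484) px
  c3 = (362.677966, 329.824043) px
Planar DLT: solve 8×8 A·h = b for H (H[2,2]=1):
  H  [+629.21516 +4.28060 +417.33924]
  H  [+54.03838 +387.45160 +364.92753]
  H  [+0.21867 +0.13896 +1.00000]
B = K⁻¹H; ‖b₁‖=0.702597, ‖b₂‖=0.702597; λ = 2/(‖b₁‖+‖b₂‖) = 1.423291, sign → tz>0 ⇒ λ=+1.423291
r₁ = λ·B[:,0] = (+0.95030,+0.00820,+0.31123); r₂ = λ·B[:,1] = (-0.07321,+0.97751,+0.19778)
r₃ = r₁×r₂ = (-0.30261,-0.21074,+0.92953); SVD([r₁ r₂ r₃]) → R = UVᵀ:
  R  [+0.95030 -0.07321 -0.30261]
  R  [+0.00820 +0.97751 -0.21074]
  R  [+0.31123 +0.19778 +0.92953]
t = (+0.13478, +0.36189, +1.42329) m
tr R = 2.857332; θ = arccos((tr R − 1)/2) = 0.379996 rad = 21.772°
axis k = ((R−Rᵀ)₃₂, (R−Rᵀ)₁₃, (R−Rᵀ)₂₁) / (2 sinθ) = (+0.550697, -0.827458, +0.109751)
rvec = θ·k = (+0.209263, -0.314431, +0.041705)

rvec=(0.2093, -0.3144, 0.0417) tvec=(0.1348, 0.3619, 1.4233)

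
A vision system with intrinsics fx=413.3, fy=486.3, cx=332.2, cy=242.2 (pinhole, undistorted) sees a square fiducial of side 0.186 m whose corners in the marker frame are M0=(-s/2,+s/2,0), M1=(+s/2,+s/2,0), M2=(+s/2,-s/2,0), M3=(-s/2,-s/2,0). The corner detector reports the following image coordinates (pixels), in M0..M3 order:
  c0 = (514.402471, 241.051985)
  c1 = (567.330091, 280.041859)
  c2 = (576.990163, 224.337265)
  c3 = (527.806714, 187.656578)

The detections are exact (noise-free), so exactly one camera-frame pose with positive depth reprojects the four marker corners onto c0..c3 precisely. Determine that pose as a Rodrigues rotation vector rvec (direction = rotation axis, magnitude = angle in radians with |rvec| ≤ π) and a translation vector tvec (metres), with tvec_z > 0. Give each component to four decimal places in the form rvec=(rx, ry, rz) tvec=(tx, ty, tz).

Intrinsics K: fx=413.3, fy=486.3, cx=332.2, cy=242.2
Marker side s = 0.186 m; corners in marker frame (Z=0):
  M0 = (-0.0930, +0.0930, 0)
  M1 = (+0.0930, +0.0930, 0)
  M2 = (+0.0930, -0.0930, 0)
  M3 = (-0.0930, -0.0930, 0)
Detected image corners:
  c0 = (514.402471, 241.051985) px
  c1 = (567.330091, 280.041859) px
  c2 = (576.990163, 224.337265) px
  c3 = (527.806714, 187.656578) px
Planar DLT: solve 8×8 A·h = b for H (H[2,2]=1):
  H  [+295.81223 -272.59038 +546.93315]
  H  [+212.44518 +203.41887 +232.36432]
  H  [+0.03966 -0.38532 +1.00000]
B = K⁻¹H; ‖b₁‖=0.802001, ‖b₂‖=0.802001; λ = 2/(‖b₁‖+‖b₂‖) = 1.246881, sign → tz>0 ⇒ λ=+1.246881
r₁ = λ·B[:,0] = (+0.85268,+0.52008,+0.04945); r₂ = λ·B[:,1] = (-0.43621,+0.76085,-0.48044)
r₃ = r₁×r₂ = (-0.28750,+0.38809,+0.87563); SVD([r₁ r₂ r₃]) → R = UVᵀ:
  R  [+0.85268 -0.43621 -0.28750]
  R  [+0.52008 +0.76085 +0.38809]
  R  [+0.04945 -0.48044 +0.87563]
t = (+0.64783, -0.02522, +1.24688) m
tr R = 2.489166; θ = arccos((tr R − 1)/2) = 0.730887 rad = 41.877°
axis k = ((R−Rᵀ)₃₂, (R−Rᵀ)₁₃, (R−Rᵀ)₂₁) / (2 sinθ) = (-0.650562, -0.252388, +0.716289)
rvec = θ·k = (-0.475487, -0.184467, +0.523526)

rvec=(-0.4755, -0.1845, 0.5235) tvec=(0.6478, -0.0252, 1.2469)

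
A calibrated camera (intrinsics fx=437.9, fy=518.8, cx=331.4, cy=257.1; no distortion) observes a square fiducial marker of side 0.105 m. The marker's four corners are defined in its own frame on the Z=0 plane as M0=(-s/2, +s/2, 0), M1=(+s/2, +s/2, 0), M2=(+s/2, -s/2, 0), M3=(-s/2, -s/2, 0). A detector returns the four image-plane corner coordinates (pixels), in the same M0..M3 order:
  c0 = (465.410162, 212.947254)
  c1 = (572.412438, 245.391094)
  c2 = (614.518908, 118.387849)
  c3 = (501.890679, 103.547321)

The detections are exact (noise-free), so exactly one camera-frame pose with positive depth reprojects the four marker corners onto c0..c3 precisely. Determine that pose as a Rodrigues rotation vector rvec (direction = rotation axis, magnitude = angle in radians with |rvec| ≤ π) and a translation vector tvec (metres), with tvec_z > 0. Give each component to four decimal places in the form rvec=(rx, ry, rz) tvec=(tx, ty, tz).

Intrinsics K: fx=437.9, fy=518.8, cx=331.4, cy=257.1
Marker side s = 0.105 m; corners in marker frame (Z=0):
  M0 = (-0.0525, +0.0525, 0)
  M1 = (+0.0525, +0.0525, 0)
  M2 = (+0.0525, -0.0525, 0)
  M3 = (-0.0525, -0.0525, 0)
Detected image corners:
  c0 = (465.410162, 212.947254) px
  c1 = (572.412438, 245.391094) px
  c2 = (614.518908, 118.387849) px
  c3 = (501.890679, 103.547321) px
Planar DLT: solve 8×8 A·h = b for H (H[2,2]=1):
  H  [+283.99357 -382.07940 +534.49885]
  H  [-15.51052 +1116.39460 +169.13369]
  H  [-1.41469 -0.01828 +1.00000]
B = K⁻¹H; ‖b₁‖=2.325368, ‖b₂‖=2.325368; λ = 2/(‖b₁‖+‖b₂‖) = 0.430039, sign → tz>0 ⇒ λ=+0.430039
r₁ = λ·B[:,0] = (+0.73931,+0.28863,-0.60837); r₂ = λ·B[:,1] = (-0.36927,+0.92929,-0.00786)
r₃ = r₁×r₂ = (+0.56308,+0.23047,+0.79361); SVD([r₁ r₂ r₃]) → R = UVᵀ:
  R  [+0.73931 -0.36927 +0.56308]
  R  [+0.28863 +0.92929 +0.23047]
  R  [-0.60837 -0.00786 +0.79361]
t = (+0.19945, -0.07292, +0.43004) m
tr R = 2.462209; θ = arccos((tr R − 1)/2) = 0.750857 rad = 43.021°
axis k = ((R−Rᵀ)₃₂, (R−Rᵀ)₁₃, (R−Rᵀ)₂₁) / (2 sinθ) = (-0.174659, +0.858504, +0.482146)
rvec = θ·k = (-0.131144, +0.644614, +0.362023)

rvec=(-0.1311, 0.6446, 0.3620) tvec=(0.1995, -0.0729, 0.4300)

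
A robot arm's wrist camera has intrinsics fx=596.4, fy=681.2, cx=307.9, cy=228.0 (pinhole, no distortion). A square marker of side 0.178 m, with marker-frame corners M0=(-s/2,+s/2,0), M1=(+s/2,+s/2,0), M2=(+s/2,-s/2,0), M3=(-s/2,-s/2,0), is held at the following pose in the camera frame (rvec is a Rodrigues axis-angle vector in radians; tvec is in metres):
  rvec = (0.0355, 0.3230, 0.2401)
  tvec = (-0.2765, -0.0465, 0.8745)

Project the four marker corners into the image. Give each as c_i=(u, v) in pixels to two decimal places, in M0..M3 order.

c0=(59.33, 241.96) c1=(157.71, 276.86) c2=(184.19, 137.53) c3=(82.76, 110.71)

Intrinsics K: fx=596.4, fy=681.2, cx=307.9, cy=228.0
Marker side s = 0.178 m; corners in marker frame (Z=0):
  M0 = (-0.0890, +0.0890, 0)
  M1 = (+0.0890, +0.0890, 0)
  M2 = (+0.0890, -0.0890, 0)
  M3 = (-0.0890, -0.0890, 0)
rvec = (0.0355, 0.3230, 0.2401), |rvec| = θ = 0.40403 rad = 23.149°
Rodrigues: sinθ=0.39312, 1−cosθ=0.08051; R = I + sinθ·[k]× + (1−cosθ)·[k]×²:
    [+0.92011 -0.22797 +0.31849]
    [+0.23928 +0.97094 +0.00371]
    [-0.31008 +0.07279 +0.94792]
t = (-0.2765, -0.0465, 0.8745) m
M0: Pc = R·M0+t = (-0.37868, +0.01862, +0.90858); u = 596.4·(-0.37868)/0.90858 + 307.9 = 59.3309, v = 681.2·(+0.01862)/0.90858 + 228.0 = 241.9591
M1: Pc = R·M1+t = (-0.21490, +0.06121, +0.85338); u = 596.4·(-0.21490)/0.85338 + 307.9 = 157.7140, v = 681.2·(+0.06121)/0.85338 + 228.0 = 276.8598
M2: Pc = R·M2+t = (-0.17432, -0.11162, +0.84042); u = 596.4·(-0.17432)/0.84042 + 307.9 = 184.1942, v = 681.2·(-0.11162)/0.84042 + 228.0 = 137.5285
M3: Pc = R·M3+t = (-0.33810, -0.15421, +0.89562); u = 596.4·(-0.33810)/0.89562 + 307.9 = 82.7559, v = 681.2·(-0.15421)/0.89562 + 228.0 = 110.7094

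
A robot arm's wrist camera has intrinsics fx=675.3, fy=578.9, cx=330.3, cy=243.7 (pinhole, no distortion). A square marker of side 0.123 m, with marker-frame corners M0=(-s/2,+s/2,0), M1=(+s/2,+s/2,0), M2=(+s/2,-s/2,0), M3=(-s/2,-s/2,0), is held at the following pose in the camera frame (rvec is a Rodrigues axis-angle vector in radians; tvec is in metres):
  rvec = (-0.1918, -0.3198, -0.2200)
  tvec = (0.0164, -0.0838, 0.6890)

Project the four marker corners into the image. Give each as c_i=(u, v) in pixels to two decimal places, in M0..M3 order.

Intrinsics K: fx=675.3, fy=578.9, cx=330.3, cy=243.7
Marker side s = 0.123 m; corners in marker frame (Z=0):
  M0 = (-0.0615, +0.0615, 0)
  M1 = (+0.0615, +0.0615, 0)
  M2 = (+0.0615, -0.0615, 0)
  M3 = (-0.0615, -0.0615, 0)
rvec = (-0.1918, -0.3198, -0.2200), |rvec| = θ = 0.43297 rad = 24.807°
Rodrigues: sinθ=0.41956, 1−cosθ=0.09227; R = I + sinθ·[k]× + (1−cosθ)·[k]×²:
    [+0.92583 +0.24338 -0.28913]
    [-0.18300 +0.95807 +0.22050]
    [+0.33067 -0.15123 +0.93155]
t = (0.0164, -0.0838, 0.6890) m
M0: Pc = R·M0+t = (-0.02557, -0.01362, +0.65936); u = 675.3·(-0.02557)/0.65936 + 330.3 = 304.1113, v = 578.9·(-0.01362)/0.65936 + 243.7 = 231.7381
M1: Pc = R·M1+t = (+0.08831, -0.03613, +0.70004); u = 675.3·(+0.08831)/0.70004 + 330.3 = 415.4865, v = 578.9·(-0.03613)/0.70004 + 243.7 = 213.8194
M2: Pc = R·M2+t = (+0.05837, -0.15398, +0.71864); u = 675.3·(+0.05837)/0.71864 + 330.3 = 385.1507, v = 578.9·(-0.15398)/0.71864 + 243.7 = 119.6646
M3: Pc = R·M3+t = (-0.05551, -0.13147, +0.67796); u = 675.3·(-0.05551)/0.67796 + 330.3 = 275.0113, v = 578.9·(-0.13147)/0.67796 + 243.7 = 131.4432

c0=(304.11, 231.74) c1=(415.49, 213.82) c2=(385.15, 119.66) c3=(275.01, 131.44)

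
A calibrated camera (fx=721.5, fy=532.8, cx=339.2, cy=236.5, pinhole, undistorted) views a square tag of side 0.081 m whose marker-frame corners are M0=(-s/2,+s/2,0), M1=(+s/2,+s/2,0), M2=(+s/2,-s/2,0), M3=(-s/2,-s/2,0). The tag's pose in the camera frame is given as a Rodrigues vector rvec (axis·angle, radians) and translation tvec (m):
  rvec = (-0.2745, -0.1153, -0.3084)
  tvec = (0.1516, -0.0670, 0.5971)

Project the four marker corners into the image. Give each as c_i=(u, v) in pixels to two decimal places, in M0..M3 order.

Intrinsics K: fx=721.5, fy=532.8, cx=339.2, cy=236.5
Marker side s = 0.081 m; corners in marker frame (Z=0):
  M0 = (-0.0405, +0.0405, 0)
  M1 = (+0.0405, +0.0405, 0)
  M2 = (+0.0405, -0.0405, 0)
  M3 = (-0.0405, -0.0405, 0)
rvec = (-0.2745, -0.1153, -0.3084), |rvec| = θ = 0.42867 rad = 24.561°
Rodrigues: sinθ=0.41566, 1−cosθ=0.09048; R = I + sinθ·[k]× + (1−cosθ)·[k]×²:
    [+0.94662 +0.31463 -0.07012]
    [-0.28346 +0.91607 +0.28368]
    [+0.15348 -0.24866 +0.95635]
t = (0.1516, -0.0670, 0.5971) m
M0: Pc = R·M0+t = (+0.12600, -0.01842, +0.58081); u = 721.5·(+0.12600)/0.58081 + 339.2 = 495.7254, v = 532.8·(-0.01842)/0.58081 + 236.5 = 219.6034
M1: Pc = R·M1+t = (+0.20268, -0.04138, +0.59325); u = 721.5·(+0.20268)/0.59325 + 339.2 = 585.6984, v = 532.8·(-0.04138)/0.59325 + 236.5 = 199.3368
M2: Pc = R·M2+t = (+0.17720, -0.11558, +0.61339); u = 721.5·(+0.17720)/0.61339 + 339.2 = 547.6277, v = 532.8·(-0.11558)/0.61339 + 236.5 = 136.1043
M3: Pc = R·M3+t = (+0.10052, -0.09262, +0.60095); u = 721.5·(+0.10052)/0.60095 + 339.2 = 459.8826, v = 532.8·(-0.09262)/0.60095 + 236.5 = 154.3835

c0=(495.73, 219.60) c1=(585.70, 199.34) c2=(547.63, 136.10) c3=(459.88, 154.38)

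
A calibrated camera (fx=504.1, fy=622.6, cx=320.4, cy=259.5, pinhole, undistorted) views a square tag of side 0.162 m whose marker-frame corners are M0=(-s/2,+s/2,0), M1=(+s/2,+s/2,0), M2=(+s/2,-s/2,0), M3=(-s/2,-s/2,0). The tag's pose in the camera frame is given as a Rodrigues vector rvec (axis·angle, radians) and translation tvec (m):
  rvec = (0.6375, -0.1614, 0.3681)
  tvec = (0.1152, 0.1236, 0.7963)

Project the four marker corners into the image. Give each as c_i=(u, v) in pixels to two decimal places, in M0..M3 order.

Intrinsics K: fx=504.1, fy=622.6, cx=320.4, cy=259.5
Marker side s = 0.162 m; corners in marker frame (Z=0):
  M0 = (-0.0810, +0.0810, 0)
  M1 = (+0.0810, +0.0810, 0)
  M2 = (+0.0810, -0.0810, 0)
  M3 = (-0.0810, -0.0810, 0)
rvec = (0.6375, -0.1614, 0.3681), |rvec| = θ = 0.75363 rad = 43.180°
Rodrigues: sinθ=0.68429, 1−cosθ=0.27079; R = I + sinθ·[k]× + (1−cosθ)·[k]×²:
    [+0.92298 -0.38329 -0.03467]
    [+0.28518 +0.74163 -0.60717]
    [+0.25843 +0.55052 +0.79381]
t = (0.1152, 0.1236, 0.7963) m
M0: Pc = R·M0+t = (+0.00939, +0.16057, +0.81996); u = 504.1·(+0.00939)/0.81996 + 320.4 = 326.1743, v = 622.6·(+0.16057)/0.81996 + 259.5 = 381.4241
M1: Pc = R·M1+t = (+0.15891, +0.20677, +0.86183); u = 504.1·(+0.15891)/0.86183 + 320.4 = 413.3526, v = 622.6·(+0.20677)/0.86183 + 259.5 = 408.8758
M2: Pc = R·M2+t = (+0.22101, +0.08663, +0.77264); u = 504.1·(+0.22101)/0.77264 + 320.4 = 464.5937, v = 622.6·(+0.08663)/0.77264 + 259.5 = 329.3047
M3: Pc = R·M3+t = (+0.07149, +0.04043, +0.73077); u = 504.1·(+0.07149)/0.73077 + 320.4 = 369.7116, v = 622.6·(+0.04043)/0.73077 + 259.5 = 293.9441

c0=(326.17, 381.42) c1=(413.35, 408.88) c2=(464.59, 329.30) c3=(369.71, 293.94)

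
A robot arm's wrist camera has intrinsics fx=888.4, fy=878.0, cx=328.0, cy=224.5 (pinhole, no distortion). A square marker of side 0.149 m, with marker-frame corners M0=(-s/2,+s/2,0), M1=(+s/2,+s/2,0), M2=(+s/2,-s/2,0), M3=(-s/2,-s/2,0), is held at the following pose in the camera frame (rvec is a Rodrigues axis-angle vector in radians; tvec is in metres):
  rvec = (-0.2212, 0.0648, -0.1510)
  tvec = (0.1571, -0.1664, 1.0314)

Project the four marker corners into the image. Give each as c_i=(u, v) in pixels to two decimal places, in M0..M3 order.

Intrinsics K: fx=888.4, fy=878.0, cx=328.0, cy=224.5
Marker side s = 0.149 m; corners in marker frame (Z=0):
  M0 = (-0.0745, +0.0745, 0)
  M1 = (+0.0745, +0.0745, 0)
  M2 = (+0.0745, -0.0745, 0)
  M3 = (-0.0745, -0.0745, 0)
rvec = (-0.2212, 0.0648, -0.1510), |rvec| = θ = 0.27555 rad = 15.788°
Rodrigues: sinθ=0.27208, 1−cosθ=0.03773; R = I + sinθ·[k]× + (1−cosθ)·[k]×²:
    [+0.98659 +0.14197 +0.08058]
    [-0.15622 +0.96436 +0.21355]
    [-0.04739 -0.22327 +0.97360]
t = (0.1571, -0.1664, 1.0314) m
M0: Pc = R·M0+t = (+0.09418, -0.08292, +1.01830); u = 888.4·(+0.09418)/1.01830 + 328.0 = 410.1631, v = 878.0·(-0.08292)/1.01830 + 224.5 = 153.0071
M1: Pc = R·M1+t = (+0.24118, -0.10619, +1.01124); u = 888.4·(+0.24118)/1.01124 + 328.0 = 539.8816, v = 878.0·(-0.10619)/1.01124 + 224.5 = 132.2982
M2: Pc = R·M2+t = (+0.22002, -0.24988, +1.04450); u = 888.4·(+0.22002)/1.04450 + 328.0 = 515.1405, v = 878.0·(-0.24988)/1.04450 + 224.5 = 14.4505
M3: Pc = R·M3+t = (+0.07302, -0.22661, +1.05156); u = 888.4·(+0.07302)/1.05156 + 328.0 = 389.6919, v = 878.0·(-0.22661)/1.05156 + 224.5 = 35.2955

c0=(410.16, 153.01) c1=(539.88, 132.30) c2=(515.14, 14.45) c3=(389.69, 35.30)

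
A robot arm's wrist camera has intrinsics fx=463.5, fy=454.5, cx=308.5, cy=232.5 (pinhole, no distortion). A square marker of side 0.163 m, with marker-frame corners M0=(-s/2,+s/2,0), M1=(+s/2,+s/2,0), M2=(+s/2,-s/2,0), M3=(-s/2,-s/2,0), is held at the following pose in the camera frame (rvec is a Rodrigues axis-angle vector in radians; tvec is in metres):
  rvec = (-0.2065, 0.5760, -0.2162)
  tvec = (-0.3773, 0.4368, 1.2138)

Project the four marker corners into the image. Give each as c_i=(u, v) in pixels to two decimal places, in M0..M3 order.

Intrinsics K: fx=463.5, fy=454.5, cx=308.5, cy=232.5
Marker side s = 0.163 m; corners in marker frame (Z=0):
  M0 = (-0.0815, +0.0815, 0)
  M1 = (+0.0815, +0.0815, 0)
  M2 = (+0.0815, -0.0815, 0)
  M3 = (-0.0815, -0.0815, 0)
rvec = (-0.2065, 0.5760, -0.2162), |rvec| = θ = 0.64897 rad = 37.183°
Rodrigues: sinθ=0.60437, 1−cosθ=0.20329; R = I + sinθ·[k]× + (1−cosθ)·[k]×²:
    [+0.81729 +0.14393 +0.55796]
    [-0.25875 +0.95685 +0.13220]
    [-0.51486 -0.25242 +0.81927]
t = (-0.3773, 0.4368, 1.2138) m
M0: Pc = R·M0+t = (-0.43218, +0.53587, +1.23519); u = 463.5·(-0.43218)/1.23519 + 308.5 = 146.3264, v = 454.5·(+0.53587)/1.23519 + 232.5 = 429.6794
M1: Pc = R·M1+t = (-0.29896, +0.49370, +1.15127); u = 463.5·(-0.29896)/1.15127 + 308.5 = 188.1384, v = 454.5·(+0.49370)/1.15127 + 232.5 = 427.4022
M2: Pc = R·M2+t = (-0.32242, +0.33773, +1.19241); u = 463.5·(-0.32242)/1.19241 + 308.5 = 183.1723, v = 454.5·(+0.33773)/1.19241 + 232.5 = 361.2286
M3: Pc = R·M3+t = (-0.45564, +0.37990, +1.27633); u = 463.5·(-0.45564)/1.27633 + 308.5 = 143.0348, v = 454.5·(+0.37990)/1.27633 + 232.5 = 367.7834

c0=(146.33, 429.68) c1=(188.14, 427.40) c2=(183.17, 361.23) c3=(143.03, 367.78)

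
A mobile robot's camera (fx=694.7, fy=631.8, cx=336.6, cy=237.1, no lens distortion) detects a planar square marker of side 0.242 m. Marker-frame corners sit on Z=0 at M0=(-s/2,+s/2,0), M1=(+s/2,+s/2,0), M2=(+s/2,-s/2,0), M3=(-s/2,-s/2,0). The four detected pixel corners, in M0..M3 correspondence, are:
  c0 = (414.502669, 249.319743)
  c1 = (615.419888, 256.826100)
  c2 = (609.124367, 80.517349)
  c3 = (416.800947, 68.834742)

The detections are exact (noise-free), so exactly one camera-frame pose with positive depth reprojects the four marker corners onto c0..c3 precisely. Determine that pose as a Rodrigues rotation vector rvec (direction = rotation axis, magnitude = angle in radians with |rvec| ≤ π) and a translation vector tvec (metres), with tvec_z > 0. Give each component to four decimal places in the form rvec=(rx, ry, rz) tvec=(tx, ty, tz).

Intrinsics K: fx=694.7, fy=631.8, cx=336.6, cy=237.1
Marker side s = 0.242 m; corners in marker frame (Z=0):
  M0 = (-0.1210, +0.1210, 0)
  M1 = (+0.1210, +0.1210, 0)
  M2 = (+0.1210, -0.1210, 0)
  M3 = (-0.1210, -0.1210, 0)
Detected image corners:
  c0 = (414.502669, 249.319743) px
  c1 = (615.419888, 256.826100) px
  c2 = (609.124367, 80.517349) px
  c3 = (416.800947, 68.834742) px
Planar DLT: solve 8×8 A·h = b for H (H[2,2]=1):
  H  [+866.83074 -84.89543 +515.20695]
  H  [+57.29006 +707.29121 +161.97530]
  H  [+0.10651 -0.18169 +1.00000]
B = K⁻¹H; ‖b₁‖=1.201974, ‖b₂‖=1.201974; λ = 2/(‖b₁‖+‖b₂‖) = 0.831965, sign → tz>0 ⇒ λ=+0.831965
r₁ = λ·B[:,0] = (+0.99517,+0.04219,+0.08861); r₂ = λ·B[:,1] = (-0.02843,+0.98810,-0.15116)
r₃ = r₁×r₂ = (-0.09393,+0.14791,+0.98453); SVD([r₁ r₂ r₃]) → R = UVᵀ:
  R  [+0.99517 -0.02843 -0.09393]
  R  [+0.04219 +0.98810 +0.14791]
  R  [+0.08861 -0.15116 +0.98453]
t = (+0.21390, -0.09893, +0.83196) m
tr R = 2.967802; θ = arccos((tr R − 1)/2) = 0.179679 rad = 10.295°
axis k = ((R−Rᵀ)₃₂, (R−Rᵀ)₁₃, (R−Rᵀ)₂₁) / (2 sinθ) = (-0.836744, -0.510713, +0.197566)
rvec = θ·k = (-0.150345, -0.091764, +0.035498)

rvec=(-0.1503, -0.0918, 0.0355) tvec=(0.2139, -0.0989, 0.8320)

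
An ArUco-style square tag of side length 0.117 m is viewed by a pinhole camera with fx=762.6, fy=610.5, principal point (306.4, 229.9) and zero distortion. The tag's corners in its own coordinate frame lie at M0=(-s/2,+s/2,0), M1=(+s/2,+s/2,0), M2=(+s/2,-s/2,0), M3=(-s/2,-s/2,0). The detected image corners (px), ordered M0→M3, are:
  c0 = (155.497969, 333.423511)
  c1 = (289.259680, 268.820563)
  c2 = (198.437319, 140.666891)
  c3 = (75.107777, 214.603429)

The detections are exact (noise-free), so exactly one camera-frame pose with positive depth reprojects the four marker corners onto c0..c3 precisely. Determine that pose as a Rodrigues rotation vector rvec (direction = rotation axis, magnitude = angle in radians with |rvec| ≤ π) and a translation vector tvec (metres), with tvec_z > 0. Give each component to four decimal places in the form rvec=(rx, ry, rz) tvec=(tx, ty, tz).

rvec=(0.0084, 0.4050, -0.5327) tvec=(-0.0855, 0.0085, 0.5011)

Intrinsics K: fx=762.6, fy=610.5, cx=306.4, cy=229.9
Marker side s = 0.117 m; corners in marker frame (Z=0):
  M0 = (-0.0585, +0.0585, 0)
  M1 = (+0.0585, +0.0585, 0)
  M2 = (+0.0585, -0.0585, 0)
  M3 = (-0.0585, -0.0585, 0)
Detected image corners:
  c0 = (155.497969, 333.423511) px
  c1 = (289.259680, 268.820563) px
  c2 = (198.437319, 140.666891) px
  c3 = (75.107777, 214.603429) px
Planar DLT: solve 8×8 A·h = b for H (H[2,2]=1):
  H  [+962.85399 +695.27409 +176.26202]
  H  [-772.88987 +1007.77819 +240.21279]
  H  [-0.75359 -0.19177 +1.00000]
B = K⁻¹H; ‖b₁‖=1.995753, ‖b₂‖=1.995753; λ = 2/(‖b₁‖+‖b₂‖) = 0.501064, sign → tz>0 ⇒ λ=+0.501064
r₁ = λ·B[:,0] = (+0.78435,-0.49215,-0.37760); r₂ = λ·B[:,1] = (+0.49544,+0.86331,-0.09609)
r₃ = r₁×r₂ = (+0.37328,-0.11171,+0.92097); SVD([r₁ r₂ r₃]) → R = UVᵀ:
  R  [+0.78435 +0.49544 +0.37328]
  R  [-0.49215 +0.86331 -0.11171]
  R  [-0.37760 -0.09609 +0.92097]
t = (-0.08551, +0.00846, +0.50106) m
tr R = 2.568636; θ = arccos((tr R − 1)/2) = 0.669200 rad = 38.342°
axis k = ((R−Rᵀ)₃₂, (R−Rᵀ)₁₃, (R−Rᵀ)₂₁) / (2 sinθ) = (+0.012585, +0.605192, -0.795980)
rvec = θ·k = (+0.008422, +0.404995, -0.532670)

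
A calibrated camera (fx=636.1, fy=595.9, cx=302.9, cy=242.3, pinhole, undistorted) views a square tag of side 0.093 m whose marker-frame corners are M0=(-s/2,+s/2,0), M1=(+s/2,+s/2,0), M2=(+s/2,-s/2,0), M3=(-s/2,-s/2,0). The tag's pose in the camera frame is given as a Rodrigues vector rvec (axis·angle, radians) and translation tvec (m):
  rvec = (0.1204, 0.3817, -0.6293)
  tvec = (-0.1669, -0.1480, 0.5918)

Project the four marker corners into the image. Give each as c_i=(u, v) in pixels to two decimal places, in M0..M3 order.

c0=(121.55, 159.18) c1=(186.73, 100.82) c2=(125.58, 23.33) c3=(64.03, 86.17)

Intrinsics K: fx=636.1, fy=595.9, cx=302.9, cy=242.3
Marker side s = 0.093 m; corners in marker frame (Z=0):
  M0 = (-0.0465, +0.0465, 0)
  M1 = (+0.0465, +0.0465, 0)
  M2 = (+0.0465, -0.0465, 0)
  M3 = (-0.0465, -0.0465, 0)
rvec = (0.1204, 0.3817, -0.6293), |rvec| = θ = 0.74579 rad = 42.731°
Rodrigues: sinθ=0.67856, 1−cosθ=0.26545; R = I + sinθ·[k]× + (1−cosθ)·[k]×²:
    [+0.74147 +0.59450 +0.31113]
    [-0.55063 +0.80408 -0.22418]
    [-0.38345 -0.00509 +0.92355]
t = (-0.1669, -0.1480, 0.5918) m
M0: Pc = R·M0+t = (-0.17373, -0.08501, +0.60939); u = 636.1·(-0.17373)/0.60939 + 302.9 = 121.5520, v = 595.9·(-0.08501)/0.60939 + 242.3 = 159.1764
M1: Pc = R·M1+t = (-0.10478, -0.13621, +0.57373); u = 636.1·(-0.10478)/0.57373 + 302.9 = 186.7326, v = 595.9·(-0.13621)/0.57373 + 242.3 = 100.8226
M2: Pc = R·M2+t = (-0.16007, -0.21099, +0.57421); u = 636.1·(-0.16007)/0.57421 + 302.9 = 125.5807, v = 595.9·(-0.21099)/0.57421 + 242.3 = 23.3345
M3: Pc = R·M3+t = (-0.22902, -0.15979, +0.60987); u = 636.1·(-0.22902)/0.60987 + 302.9 = 64.0265, v = 595.9·(-0.15979)/0.60987 + 242.3 = 86.1739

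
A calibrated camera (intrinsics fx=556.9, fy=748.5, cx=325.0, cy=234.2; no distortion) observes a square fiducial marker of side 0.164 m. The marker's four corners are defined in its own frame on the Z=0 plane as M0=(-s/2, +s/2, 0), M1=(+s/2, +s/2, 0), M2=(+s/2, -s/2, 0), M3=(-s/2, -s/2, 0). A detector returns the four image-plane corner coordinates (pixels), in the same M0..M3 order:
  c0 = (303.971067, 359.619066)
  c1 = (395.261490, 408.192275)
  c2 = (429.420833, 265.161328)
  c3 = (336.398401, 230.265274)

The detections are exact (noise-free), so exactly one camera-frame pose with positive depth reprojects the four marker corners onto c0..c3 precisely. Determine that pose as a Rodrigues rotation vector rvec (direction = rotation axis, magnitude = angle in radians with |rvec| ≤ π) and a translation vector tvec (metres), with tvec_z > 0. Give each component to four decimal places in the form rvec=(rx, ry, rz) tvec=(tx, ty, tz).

Intrinsics K: fx=556.9, fy=748.5, cx=325.0, cy=234.2
Marker side s = 0.164 m; corners in marker frame (Z=0):
  M0 = (-0.0820, +0.0820, 0)
  M1 = (+0.0820, +0.0820, 0)
  M2 = (+0.0820, -0.0820, 0)
  M3 = (-0.0820, -0.0820, 0)
Detected image corners:
  c0 = (303.971067, 359.619066) px
  c1 = (395.261490, 408.192275) px
  c2 = (429.420833, 265.161328) px
  c3 = (336.398401, 230.265274) px
Planar DLT: solve 8×8 A·h = b for H (H[2,2]=1):
  H  [+348.46460 -237.91583 +364.19143]
  H  [+70.05575 +798.13136 +314.27598]
  H  [-0.58293 -0.09600 +1.00000]
B = K⁻¹H; ‖b₁‖=1.161452, ‖b₂‖=1.161452; λ = 2/(‖b₁‖+‖b₂‖) = 0.860991, sign → tz>0 ⇒ λ=+0.860991
r₁ = λ·B[:,0] = (+0.83164,+0.23762,-0.50190); r₂ = λ·B[:,1] = (-0.31959,+0.94394,-0.08265)
r₃ = r₁×r₂ = (+0.45412,+0.22914,+0.86097); SVD([r₁ r₂ r₃]) → R = UVᵀ:
  R  [+0.83164 -0.31959 +0.45412]
  R  [+0.23762 +0.94394 +0.22914]
  R  [-0.50190 -0.08265 +0.86097]
t = (+0.06059, +0.09211, +0.86099) m
tr R = 2.636555; θ = arccos((tr R − 1)/2) = 0.612389 rad = 35.087°
axis k = ((R−Rᵀ)₃₂, (R−Rᵀ)₁₃, (R−Rᵀ)₂₁) / (2 sinθ) = (-0.271208, +0.831580, +0.484686)
rvec = θ·k = (-0.166085, +0.509250, +0.296816)

rvec=(-0.1661, 0.5093, 0.2968) tvec=(0.0606, 0.0921, 0.8610)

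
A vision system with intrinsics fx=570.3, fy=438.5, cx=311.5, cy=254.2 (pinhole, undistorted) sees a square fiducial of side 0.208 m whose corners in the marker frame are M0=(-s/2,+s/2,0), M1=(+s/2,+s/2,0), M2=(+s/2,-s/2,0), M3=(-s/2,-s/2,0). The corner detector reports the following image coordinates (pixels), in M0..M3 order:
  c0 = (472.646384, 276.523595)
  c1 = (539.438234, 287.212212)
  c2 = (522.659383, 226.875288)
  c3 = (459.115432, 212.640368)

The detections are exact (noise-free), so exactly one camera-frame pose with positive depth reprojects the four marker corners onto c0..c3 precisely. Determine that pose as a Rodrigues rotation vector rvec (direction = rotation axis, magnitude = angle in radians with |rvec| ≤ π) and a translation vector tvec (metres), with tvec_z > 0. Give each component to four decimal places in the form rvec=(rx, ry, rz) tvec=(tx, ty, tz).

Intrinsics K: fx=570.3, fy=438.5, cx=311.5, cy=254.2
Marker side s = 0.208 m; corners in marker frame (Z=0):
  M0 = (-0.1040, +0.1040, 0)
  M1 = (+0.1040, +0.1040, 0)
  M2 = (+0.1040, -0.1040, 0)
  M3 = (-0.1040, -0.1040, 0)
Detected image corners:
  c0 = (472.646384, 276.523595) px
  c1 = (539.438234, 287.212212) px
  c2 = (522.659383, 226.875288) px
  c3 = (459.115432, 212.640368) px
Planar DLT: solve 8×8 A·h = b for H (H[2,2]=1):
  H  [+481.71359 -85.52573 +499.36066]
  H  [+145.06173 +218.47280 +250.00412]
  H  [+0.33837 -0.31830 +1.00000]
B = K⁻¹H; ‖b₁‖=0.753676, ‖b₂‖=0.753676; λ = 2/(‖b₁‖+‖b₂‖) = 1.326831, sign → tz>0 ⇒ λ=+1.326831
r₁ = λ·B[:,0] = (+0.87551,+0.17867,+0.44896); r₂ = λ·B[:,1] = (+0.03170,+0.90589,-0.42233)
r₃ = r₁×r₂ = (-0.48216,+0.38398,+0.78745); SVD([r₁ r₂ r₃]) → R = UVᵀ:
  R  [+0.87551 +0.03170 -0.48216]
  R  [+0.17867 +0.90589 +0.38398]
  R  [+0.44896 -0.42233 +0.78745]
t = (+0.43707, -0.01270, +1.32683) m
tr R = 2.568845; θ = arccos((tr R − 1)/2) = 0.669032 rad = 38.333°
axis k = ((R−Rᵀ)₃₂, (R−Rᵀ)₁₃, (R−Rᵀ)₂₁) / (2 sinθ) = (-0.650013, -0.750630, +0.118484)
rvec = θ·k = (-0.434879, -0.502195, +0.079269)

rvec=(-0.4349, -0.5022, 0.0793) tvec=(0.4371, -0.0127, 1.3268)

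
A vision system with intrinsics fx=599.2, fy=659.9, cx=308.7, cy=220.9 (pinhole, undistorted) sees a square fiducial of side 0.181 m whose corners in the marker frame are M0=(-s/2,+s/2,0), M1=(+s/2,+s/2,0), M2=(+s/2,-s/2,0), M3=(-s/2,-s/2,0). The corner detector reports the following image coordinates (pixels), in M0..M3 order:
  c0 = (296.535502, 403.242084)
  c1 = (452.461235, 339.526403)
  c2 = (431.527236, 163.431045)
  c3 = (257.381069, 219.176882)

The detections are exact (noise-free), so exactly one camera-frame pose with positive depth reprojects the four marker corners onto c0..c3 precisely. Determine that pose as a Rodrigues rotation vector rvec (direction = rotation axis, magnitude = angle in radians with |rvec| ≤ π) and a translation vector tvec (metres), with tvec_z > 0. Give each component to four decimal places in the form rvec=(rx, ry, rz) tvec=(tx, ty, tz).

Intrinsics K: fx=599.2, fy=659.9, cx=308.7, cy=220.9
Marker side s = 0.181 m; corners in marker frame (Z=0):
  M0 = (-0.0905, +0.0905, 0)
  M1 = (+0.0905, +0.0905, 0)
  M2 = (+0.0905, -0.0905, 0)
  M3 = (-0.0905, -0.0905, 0)
Detected image corners:
  c0 = (296.535502, 403.242084) px
  c1 = (452.461235, 339.526403) px
  c2 = (431.527236, 163.431045) px
  c3 = (257.381069, 219.176882) px
Planar DLT: solve 8×8 A·h = b for H (H[2,2]=1):
  H  [+1060.85068 +355.76074 +363.34808]
  H  [-212.51174 +1144.10531 +284.55041]
  H  [+0.42139 +0.53325 +1.00000]
B = K⁻¹H; ‖b₁‖=1.674791, ‖b₂‖=1.674791; λ = 2/(‖b₁‖+‖b₂‖) = 0.597089, sign → tz>0 ⇒ λ=+0.597089
r₁ = λ·B[:,0] = (+0.92749,-0.27651,+0.25161); r₂ = λ·B[:,1] = (+0.19047,+0.92862,+0.31840)
r₃ = r₁×r₂ = (-0.32169,-0.24739,+0.91396); SVD([r₁ r₂ r₃]) → R = UVᵀ:
  R  [+0.92749 +0.19047 -0.32169]
  R  [-0.27651 +0.92862 -0.24739]
  R  [+0.25161 +0.31840 +0.91396]
t = (+0.05446, +0.05759, +0.59709) m
tr R = 2.770071; θ = arccos((tr R − 1)/2) = 0.484226 rad = 27.744°
axis k = ((R−Rᵀ)₃₂, (R−Rᵀ)₁₃, (R−Rᵀ)₂₁) / (2 sinθ) = (+0.607684, -0.615751, -0.501568)
rvec = θ·k = (+0.294256, -0.298163, -0.242872)

rvec=(0.2943, -0.2982, -0.2429) tvec=(0.0545, 0.0576, 0.5971)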